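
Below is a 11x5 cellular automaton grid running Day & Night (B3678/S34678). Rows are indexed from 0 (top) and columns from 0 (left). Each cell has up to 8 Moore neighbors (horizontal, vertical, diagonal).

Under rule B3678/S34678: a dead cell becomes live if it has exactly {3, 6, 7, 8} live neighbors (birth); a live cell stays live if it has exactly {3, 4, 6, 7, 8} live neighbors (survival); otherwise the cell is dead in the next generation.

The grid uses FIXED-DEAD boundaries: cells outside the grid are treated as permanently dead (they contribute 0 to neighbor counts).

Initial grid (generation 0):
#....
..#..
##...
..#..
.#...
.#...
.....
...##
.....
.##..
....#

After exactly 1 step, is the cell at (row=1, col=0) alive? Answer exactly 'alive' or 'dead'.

Simulating step by step:
Generation 0 (given above): 12 live cells
Generation 1: 7 live cells
.....
#....
.##..
#....
..#..
.....
.....
.....
..##.
.....
.....

Cell (1,0) at generation 1: 1 -> alive

Answer: alive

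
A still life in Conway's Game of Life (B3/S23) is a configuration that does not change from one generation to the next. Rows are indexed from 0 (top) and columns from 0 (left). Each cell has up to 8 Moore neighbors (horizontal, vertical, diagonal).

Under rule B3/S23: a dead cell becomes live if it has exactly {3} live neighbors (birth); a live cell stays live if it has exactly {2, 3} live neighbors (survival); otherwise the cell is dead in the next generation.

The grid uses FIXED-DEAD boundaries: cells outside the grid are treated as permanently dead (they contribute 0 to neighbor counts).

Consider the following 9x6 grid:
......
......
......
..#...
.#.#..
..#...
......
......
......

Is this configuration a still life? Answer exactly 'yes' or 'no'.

Answer: yes

Derivation:
Compute generation 1 and compare to generation 0 (given above):
Generation 1:
......
......
......
..#...
.#.#..
..#...
......
......
......
The grids are IDENTICAL -> still life.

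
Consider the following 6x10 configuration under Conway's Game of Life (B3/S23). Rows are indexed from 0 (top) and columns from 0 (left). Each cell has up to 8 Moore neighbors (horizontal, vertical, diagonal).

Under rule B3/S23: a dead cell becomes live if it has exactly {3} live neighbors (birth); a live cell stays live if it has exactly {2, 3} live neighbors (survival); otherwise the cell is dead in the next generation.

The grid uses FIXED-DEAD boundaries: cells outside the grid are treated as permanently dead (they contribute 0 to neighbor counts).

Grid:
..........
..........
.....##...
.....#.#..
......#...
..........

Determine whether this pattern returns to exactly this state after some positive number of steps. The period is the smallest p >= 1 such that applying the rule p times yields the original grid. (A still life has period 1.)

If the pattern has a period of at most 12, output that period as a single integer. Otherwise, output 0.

Simulating and comparing each generation to the original:
Gen 0 (original, given above): 5 live cells
Gen 1: 5 live cells, MATCHES original -> period = 1

Answer: 1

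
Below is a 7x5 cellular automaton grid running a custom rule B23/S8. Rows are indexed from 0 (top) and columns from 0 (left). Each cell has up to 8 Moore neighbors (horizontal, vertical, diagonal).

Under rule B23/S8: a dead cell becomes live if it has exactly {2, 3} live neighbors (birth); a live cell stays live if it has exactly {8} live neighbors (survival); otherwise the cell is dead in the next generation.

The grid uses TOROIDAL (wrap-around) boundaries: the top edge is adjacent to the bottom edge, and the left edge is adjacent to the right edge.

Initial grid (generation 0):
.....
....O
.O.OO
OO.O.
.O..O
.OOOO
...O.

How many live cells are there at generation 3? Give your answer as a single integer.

Simulating step by step:
Generation 0 (given above): 14 live cells
Generation 1: 8 live cells
...OO
O.OO.
.....
.....
.....
.....
OO..O
Generation 2: 10 live cells
.....
.O...
.OOOO
.....
.....
OO..O
..OO.
Generation 3: 20 live cells
.OOO.
O..OO
O....
OOOOO
OO..O
..OO.
OO..O
Population at generation 3: 20

Answer: 20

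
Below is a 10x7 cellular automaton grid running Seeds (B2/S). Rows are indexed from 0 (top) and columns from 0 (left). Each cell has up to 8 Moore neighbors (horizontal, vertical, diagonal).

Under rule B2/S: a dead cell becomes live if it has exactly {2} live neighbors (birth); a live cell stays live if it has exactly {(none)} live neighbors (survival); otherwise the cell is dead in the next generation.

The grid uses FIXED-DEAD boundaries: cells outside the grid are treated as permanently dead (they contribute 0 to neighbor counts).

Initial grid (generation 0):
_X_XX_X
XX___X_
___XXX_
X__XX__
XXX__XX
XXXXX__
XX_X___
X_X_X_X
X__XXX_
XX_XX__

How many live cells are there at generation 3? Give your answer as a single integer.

Answer: 0

Derivation:
Simulating step by step:
Generation 0 (given above): 38 live cells
Generation 1: 3 live cells
_______
_______
______X
_______
_______
______X
_______
_______
______X
_______
Generation 2: 0 live cells
_______
_______
_______
_______
_______
_______
_______
_______
_______
_______
Generation 3: 0 live cells
_______
_______
_______
_______
_______
_______
_______
_______
_______
_______
Population at generation 3: 0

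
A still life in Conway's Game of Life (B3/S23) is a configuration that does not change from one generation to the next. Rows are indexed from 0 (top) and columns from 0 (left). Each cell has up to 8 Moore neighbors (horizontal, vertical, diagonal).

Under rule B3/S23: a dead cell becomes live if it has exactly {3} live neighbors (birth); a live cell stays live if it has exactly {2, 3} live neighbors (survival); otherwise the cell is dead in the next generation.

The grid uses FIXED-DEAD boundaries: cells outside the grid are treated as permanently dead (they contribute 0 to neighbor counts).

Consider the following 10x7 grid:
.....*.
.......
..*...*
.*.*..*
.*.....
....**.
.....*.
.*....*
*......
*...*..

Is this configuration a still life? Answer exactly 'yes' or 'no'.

Answer: no

Derivation:
Compute generation 1 and compare to generation 0 (given above):
Generation 1:
.......
.......
..*....
.*.....
..*.**.
....**.
....***
.......
**.....
.......
Cell (0,5) differs: gen0=1 vs gen1=0 -> NOT a still life.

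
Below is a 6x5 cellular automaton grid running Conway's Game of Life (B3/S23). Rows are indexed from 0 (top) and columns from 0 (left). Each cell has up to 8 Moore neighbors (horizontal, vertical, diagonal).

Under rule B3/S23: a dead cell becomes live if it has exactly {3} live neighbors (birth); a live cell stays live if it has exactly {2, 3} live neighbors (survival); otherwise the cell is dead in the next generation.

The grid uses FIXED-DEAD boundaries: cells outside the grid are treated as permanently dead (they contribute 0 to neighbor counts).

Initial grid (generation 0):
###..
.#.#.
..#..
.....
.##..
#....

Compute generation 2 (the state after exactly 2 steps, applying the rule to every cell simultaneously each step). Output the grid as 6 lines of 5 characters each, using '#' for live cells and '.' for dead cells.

Simulating step by step:
Generation 0 (given above): 9 live cells
Generation 1: 10 live cells
###..
#..#.
..#..
.##..
.#...
.#...
Generation 2: 11 live cells
(generation 2 grid is the final answer)

Answer: ###..
#..#.
..##.
.##..
##...
.....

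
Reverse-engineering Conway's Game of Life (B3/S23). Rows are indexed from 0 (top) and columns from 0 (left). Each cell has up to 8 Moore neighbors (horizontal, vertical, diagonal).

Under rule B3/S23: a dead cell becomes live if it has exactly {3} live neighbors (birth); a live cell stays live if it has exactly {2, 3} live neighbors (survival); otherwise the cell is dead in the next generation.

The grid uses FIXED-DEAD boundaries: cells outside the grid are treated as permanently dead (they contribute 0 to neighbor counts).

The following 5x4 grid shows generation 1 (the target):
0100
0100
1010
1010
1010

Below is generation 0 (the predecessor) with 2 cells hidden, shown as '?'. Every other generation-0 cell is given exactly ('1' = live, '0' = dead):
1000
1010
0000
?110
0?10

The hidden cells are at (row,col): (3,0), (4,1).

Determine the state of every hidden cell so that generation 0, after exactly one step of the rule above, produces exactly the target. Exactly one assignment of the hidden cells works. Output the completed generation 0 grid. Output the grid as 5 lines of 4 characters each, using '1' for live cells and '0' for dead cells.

Answer: 1000
1010
0000
1110
0110

Derivation:
Hidden generation-0 cells (in order): (3,0), (4,1).
A hidden cell only influences target cells in its own 3x3 neighborhood. Try each of the 2^2 = 4 assignments, step the completed generation 0 forward once under B3/S23, and compare with the target:
  (3,0)=0 (4,1)=0 -> step gives (2,0)='0' but target has '1' -> reject
  (3,0)=0 (4,1)=1 -> step gives (2,0)='0' but target has '1' -> reject
  (3,0)=1 (4,1)=0 -> step gives (3,0)='0' but target has '1' -> reject
  (3,0)=1 (4,1)=1 -> step reproduces the target at every cell -> ACCEPT
Unique solution: (3,0)=live, (4,1)=live.
Check: live-neighbor counts of every cell in the completed generation 0:
1311
1301
3532
2432
3432
Applying B3/S23 to generation 0 with these counts gives:
0100
0100
1010
1010
1010
which matches the target exactly.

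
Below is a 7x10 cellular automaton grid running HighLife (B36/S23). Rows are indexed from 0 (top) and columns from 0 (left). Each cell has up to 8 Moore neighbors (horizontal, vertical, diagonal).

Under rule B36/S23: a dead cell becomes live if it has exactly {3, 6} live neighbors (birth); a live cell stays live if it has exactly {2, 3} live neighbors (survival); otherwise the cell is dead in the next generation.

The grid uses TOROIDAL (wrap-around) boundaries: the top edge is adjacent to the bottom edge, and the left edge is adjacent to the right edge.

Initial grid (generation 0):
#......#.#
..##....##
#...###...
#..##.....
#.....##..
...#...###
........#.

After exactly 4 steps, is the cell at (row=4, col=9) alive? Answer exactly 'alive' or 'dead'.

Simulating step by step:
Generation 0 (given above): 22 live cells
Generation 1: 27 live cells
#......#..
.#.######.
###..#....
##.##..#.#
#..##.##..
......#..#
#.........
Generation 2: 30 live cells
##..##.###
...###.###
....#.....
.......###
.####.##..
#....###.#
#........#
Generation 3: 30 live cells
.#.#.#.#..
...#...#..
...####.#.
..#.#####.
.####...#.
..####.#.#
....#...#.
Generation 4: 24 live cells
..##..###.
...##..##.
..#....##.
.#......##
.#...#...#
.#...#.#.#
.......##.

Cell (4,9) at generation 4: 1 -> alive

Answer: alive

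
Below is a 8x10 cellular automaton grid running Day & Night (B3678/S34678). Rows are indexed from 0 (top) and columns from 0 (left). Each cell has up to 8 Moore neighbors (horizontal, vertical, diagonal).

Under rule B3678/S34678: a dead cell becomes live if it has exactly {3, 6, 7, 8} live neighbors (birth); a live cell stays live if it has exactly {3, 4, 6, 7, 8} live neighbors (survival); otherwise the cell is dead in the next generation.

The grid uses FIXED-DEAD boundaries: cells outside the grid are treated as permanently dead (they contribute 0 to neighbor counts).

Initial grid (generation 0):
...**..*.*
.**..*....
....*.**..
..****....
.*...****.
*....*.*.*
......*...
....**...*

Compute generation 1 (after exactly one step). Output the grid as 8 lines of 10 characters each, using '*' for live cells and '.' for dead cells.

Answer: ..*.......
.....*.**.
.*..*.*...
...**.*.*.
..**.*.**.
.....***..
....*.*.*.
..........

Derivation:
Simulating step by step:
Generation 0 (given above): 27 live cells
Generation 1: 22 live cells
(generation 1 grid is the final answer)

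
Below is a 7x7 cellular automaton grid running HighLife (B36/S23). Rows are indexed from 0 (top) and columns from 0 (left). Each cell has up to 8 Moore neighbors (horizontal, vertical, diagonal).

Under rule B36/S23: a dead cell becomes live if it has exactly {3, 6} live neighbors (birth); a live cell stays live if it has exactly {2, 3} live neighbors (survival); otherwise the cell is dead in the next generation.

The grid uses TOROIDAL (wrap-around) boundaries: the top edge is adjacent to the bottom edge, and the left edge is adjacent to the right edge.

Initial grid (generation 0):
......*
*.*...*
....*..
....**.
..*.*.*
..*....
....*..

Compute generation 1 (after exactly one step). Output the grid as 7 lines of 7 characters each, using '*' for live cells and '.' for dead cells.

Answer: *....**
*....**
...**.*
....*..
....*..
.....*.
.......

Derivation:
Simulating step by step:
Generation 0 (given above): 12 live cells
Generation 1: 12 live cells
(generation 1 grid is the final answer)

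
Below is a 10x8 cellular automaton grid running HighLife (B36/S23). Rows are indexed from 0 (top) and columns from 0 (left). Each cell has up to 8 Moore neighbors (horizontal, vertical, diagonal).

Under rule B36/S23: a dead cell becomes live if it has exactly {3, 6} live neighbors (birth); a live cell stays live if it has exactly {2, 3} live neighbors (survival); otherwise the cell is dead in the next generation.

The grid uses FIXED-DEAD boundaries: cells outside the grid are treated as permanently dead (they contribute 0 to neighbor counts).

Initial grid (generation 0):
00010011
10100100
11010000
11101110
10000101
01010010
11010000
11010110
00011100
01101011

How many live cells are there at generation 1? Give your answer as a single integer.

Simulating step by step:
Generation 0 (given above): 37 live cells
Generation 1: 34 live cells
00000010
10111010
00010010
00111110
10010001
01001010
00110110
11011110
10000001
00101010
Population at generation 1: 34

Answer: 34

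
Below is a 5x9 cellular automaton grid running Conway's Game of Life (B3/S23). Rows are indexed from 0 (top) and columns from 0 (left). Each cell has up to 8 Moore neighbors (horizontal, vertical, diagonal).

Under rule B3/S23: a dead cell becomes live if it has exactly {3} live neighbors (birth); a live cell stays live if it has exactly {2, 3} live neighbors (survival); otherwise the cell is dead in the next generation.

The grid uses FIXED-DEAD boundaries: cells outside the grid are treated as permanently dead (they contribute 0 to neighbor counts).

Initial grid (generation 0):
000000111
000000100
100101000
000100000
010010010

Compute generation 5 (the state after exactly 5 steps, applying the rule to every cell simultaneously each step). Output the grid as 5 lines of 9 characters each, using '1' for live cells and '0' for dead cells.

Simulating step by step:
Generation 0 (given above): 11 live cells
Generation 1: 7 live cells
000000110
000001100
000010000
001100000
000000000
Generation 2: 10 live cells
000001110
000001110
000111000
000100000
000000000
Generation 3: 6 live cells
000001010
000000010
000101000
000100000
000000000
Generation 4: 4 live cells
000000100
000010000
000010000
000010000
000000000
Generation 5: 4 live cells
(generation 5 grid is the final answer)

Answer: 000000000
000001000
000111000
000000000
000000000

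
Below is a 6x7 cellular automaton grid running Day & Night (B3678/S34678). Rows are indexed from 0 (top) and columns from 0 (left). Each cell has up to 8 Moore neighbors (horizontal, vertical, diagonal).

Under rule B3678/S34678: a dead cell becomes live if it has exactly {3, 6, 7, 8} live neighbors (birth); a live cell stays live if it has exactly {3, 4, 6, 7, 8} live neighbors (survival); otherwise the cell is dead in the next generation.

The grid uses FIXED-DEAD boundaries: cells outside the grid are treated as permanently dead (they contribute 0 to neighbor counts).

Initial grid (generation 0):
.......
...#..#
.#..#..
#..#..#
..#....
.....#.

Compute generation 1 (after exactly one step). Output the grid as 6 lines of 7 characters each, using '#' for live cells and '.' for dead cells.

Answer: .......
.......
..##.#.
.##....
.......
.......

Derivation:
Simulating step by step:
Generation 0 (given above): 9 live cells
Generation 1: 5 live cells
(generation 1 grid is the final answer)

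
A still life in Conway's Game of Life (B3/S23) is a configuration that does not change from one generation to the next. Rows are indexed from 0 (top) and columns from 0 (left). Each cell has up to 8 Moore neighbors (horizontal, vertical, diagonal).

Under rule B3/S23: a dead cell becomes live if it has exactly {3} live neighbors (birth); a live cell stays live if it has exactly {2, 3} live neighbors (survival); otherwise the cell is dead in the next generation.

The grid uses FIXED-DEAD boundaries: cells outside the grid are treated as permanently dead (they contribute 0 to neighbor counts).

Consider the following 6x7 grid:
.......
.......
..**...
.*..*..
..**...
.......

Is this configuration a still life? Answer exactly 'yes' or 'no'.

Compute generation 1 and compare to generation 0 (given above):
Generation 1:
.......
.......
..**...
.*..*..
..**...
.......
The grids are IDENTICAL -> still life.

Answer: yes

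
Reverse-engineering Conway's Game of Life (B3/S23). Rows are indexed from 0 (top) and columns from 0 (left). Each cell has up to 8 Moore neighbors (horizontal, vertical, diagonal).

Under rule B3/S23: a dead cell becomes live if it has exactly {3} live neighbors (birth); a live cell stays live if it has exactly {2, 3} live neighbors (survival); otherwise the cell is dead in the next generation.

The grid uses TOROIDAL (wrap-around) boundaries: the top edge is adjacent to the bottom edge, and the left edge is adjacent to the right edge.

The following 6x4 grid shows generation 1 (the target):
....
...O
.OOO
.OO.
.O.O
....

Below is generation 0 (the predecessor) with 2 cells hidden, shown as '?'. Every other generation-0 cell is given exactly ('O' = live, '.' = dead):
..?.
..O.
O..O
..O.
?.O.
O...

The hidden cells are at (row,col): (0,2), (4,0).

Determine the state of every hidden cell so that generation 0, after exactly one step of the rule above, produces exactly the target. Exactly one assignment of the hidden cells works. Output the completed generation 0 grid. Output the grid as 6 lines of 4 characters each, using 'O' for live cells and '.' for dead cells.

Answer: ....
..O.
O..O
..O.
..O.
O...

Derivation:
Hidden generation-0 cells (in order): (0,2), (4,0).
A hidden cell only influences target cells in its own 3x3 neighborhood. Try each of the 2^2 = 4 assignments, step the completed generation 0 forward once under B3/S23, and compare with the target:
  (0,2)=. (4,0)=. -> step reproduces the target at every cell -> ACCEPT
  (0,2)=. (4,0)=O -> step gives (3,0)='O' but target has '.' -> reject
  (0,2)=O (4,0)=. -> step gives (0,1)='O' but target has '.' -> reject
  (0,2)=O (4,0)=O -> step gives (0,1)='O' but target has '.' -> reject
Unique solution: (0,2)=dead, (4,0)=dead.
Check: live-neighbor counts of every cell in the completed generation 0:
1212
2213
1333
2324
1313
0212
Applying B3/S23 to generation 0 with these counts gives:
....
...O
.OOO
.OO.
.O.O
....
which matches the target exactly.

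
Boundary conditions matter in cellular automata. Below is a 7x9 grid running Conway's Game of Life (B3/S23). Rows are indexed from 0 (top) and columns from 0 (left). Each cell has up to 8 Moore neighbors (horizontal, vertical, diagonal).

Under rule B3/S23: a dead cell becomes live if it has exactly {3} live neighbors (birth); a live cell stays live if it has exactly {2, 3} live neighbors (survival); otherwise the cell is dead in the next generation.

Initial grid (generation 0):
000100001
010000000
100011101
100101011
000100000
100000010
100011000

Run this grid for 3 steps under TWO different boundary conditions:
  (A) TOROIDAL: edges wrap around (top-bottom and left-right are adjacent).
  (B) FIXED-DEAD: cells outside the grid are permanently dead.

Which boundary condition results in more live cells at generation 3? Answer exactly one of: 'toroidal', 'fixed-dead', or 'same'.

Under TOROIDAL boundary, generation 3:
011001010
111100000
000110010
110100110
000001100
011000000
011001010
Population = 24

Under FIXED-DEAD boundary, generation 3:
000000000
000000000
000110000
001100010
000111110
000011110
000000000
Population = 14

Comparison: toroidal=24, fixed-dead=14 -> toroidal

Answer: toroidal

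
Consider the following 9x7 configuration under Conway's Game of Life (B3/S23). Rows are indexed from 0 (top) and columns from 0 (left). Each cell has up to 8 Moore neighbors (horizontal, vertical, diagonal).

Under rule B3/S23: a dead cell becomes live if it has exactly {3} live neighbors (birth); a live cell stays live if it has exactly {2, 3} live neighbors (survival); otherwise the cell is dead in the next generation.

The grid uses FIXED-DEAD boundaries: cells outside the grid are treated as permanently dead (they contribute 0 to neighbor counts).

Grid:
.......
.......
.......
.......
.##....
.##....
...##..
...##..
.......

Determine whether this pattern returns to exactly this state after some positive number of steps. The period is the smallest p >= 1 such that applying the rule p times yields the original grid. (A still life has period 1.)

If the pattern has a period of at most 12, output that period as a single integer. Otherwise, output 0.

Answer: 2

Derivation:
Simulating and comparing each generation to the original:
Gen 0 (original, given above): 8 live cells
Gen 1: 6 live cells, differs from original
Gen 2: 8 live cells, MATCHES original -> period = 2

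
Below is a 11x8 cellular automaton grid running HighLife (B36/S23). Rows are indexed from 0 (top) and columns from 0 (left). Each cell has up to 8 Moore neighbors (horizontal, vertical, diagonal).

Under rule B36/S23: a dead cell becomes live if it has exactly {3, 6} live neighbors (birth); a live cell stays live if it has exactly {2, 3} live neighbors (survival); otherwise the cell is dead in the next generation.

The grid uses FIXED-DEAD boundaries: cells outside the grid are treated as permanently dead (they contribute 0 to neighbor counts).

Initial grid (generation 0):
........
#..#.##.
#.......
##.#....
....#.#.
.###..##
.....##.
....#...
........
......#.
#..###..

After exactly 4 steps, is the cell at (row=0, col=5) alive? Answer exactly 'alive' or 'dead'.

Simulating step by step:
Generation 0 (given above): 23 live cells
Generation 1: 25 live cells
........
........
#.#.#...
##......
#...####
..###..#
..######
.....#..
........
....##..
....##..
Generation 2: 23 live cells
........
........
#.......
#..##.#.
#.#.####
.##.....
..#....#
...#.#..
....##..
....##..
....##..
Generation 3: 25 live cells
........
........
........
#..##.##
#.#.#.##
..#..#.#
.###....
...#.##.
...#..#.
...#..#.
....##..
Generation 4: 24 live cells
........
........
........
.#.##.##
..#.#...
....##.#
.#.#.#..
...#.##.
..##..##
...#..#.
....##..

Cell (0,5) at generation 4: 0 -> dead

Answer: dead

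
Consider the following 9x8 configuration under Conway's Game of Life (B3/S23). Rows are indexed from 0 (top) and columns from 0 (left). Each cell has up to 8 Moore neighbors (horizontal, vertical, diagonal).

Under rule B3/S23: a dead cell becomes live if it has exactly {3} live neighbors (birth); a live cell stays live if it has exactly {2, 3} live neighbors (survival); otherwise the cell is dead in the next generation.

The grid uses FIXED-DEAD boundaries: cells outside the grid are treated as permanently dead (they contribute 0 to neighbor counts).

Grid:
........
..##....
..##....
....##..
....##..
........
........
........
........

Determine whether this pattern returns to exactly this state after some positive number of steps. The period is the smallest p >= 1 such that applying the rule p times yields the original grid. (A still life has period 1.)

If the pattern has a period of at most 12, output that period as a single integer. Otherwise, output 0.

Answer: 2

Derivation:
Simulating and comparing each generation to the original:
Gen 0 (original, given above): 8 live cells
Gen 1: 6 live cells, differs from original
Gen 2: 8 live cells, MATCHES original -> period = 2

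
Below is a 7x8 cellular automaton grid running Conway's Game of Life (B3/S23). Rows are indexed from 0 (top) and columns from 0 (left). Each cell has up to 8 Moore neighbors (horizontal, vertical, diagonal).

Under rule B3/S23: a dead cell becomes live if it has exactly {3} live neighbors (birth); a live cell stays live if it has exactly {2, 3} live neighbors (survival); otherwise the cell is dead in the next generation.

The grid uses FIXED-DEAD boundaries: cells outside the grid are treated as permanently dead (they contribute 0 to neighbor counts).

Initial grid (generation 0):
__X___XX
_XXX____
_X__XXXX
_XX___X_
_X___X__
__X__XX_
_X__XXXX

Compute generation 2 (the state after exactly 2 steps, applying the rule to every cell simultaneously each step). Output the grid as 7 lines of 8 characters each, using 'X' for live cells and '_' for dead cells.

Answer: _X_XX___
XX____X_
X_____XX
X_XXX__X
___X__X_
_XX___X_
________

Derivation:
Simulating step by step:
Generation 0 (given above): 24 live cells
Generation 1: 23 live cells
_XXX____
_X_XX___
X___XXXX
XXX_X__X
_X___X__
_XX____X
____X__X
Generation 2: 19 live cells
(generation 2 grid is the final answer)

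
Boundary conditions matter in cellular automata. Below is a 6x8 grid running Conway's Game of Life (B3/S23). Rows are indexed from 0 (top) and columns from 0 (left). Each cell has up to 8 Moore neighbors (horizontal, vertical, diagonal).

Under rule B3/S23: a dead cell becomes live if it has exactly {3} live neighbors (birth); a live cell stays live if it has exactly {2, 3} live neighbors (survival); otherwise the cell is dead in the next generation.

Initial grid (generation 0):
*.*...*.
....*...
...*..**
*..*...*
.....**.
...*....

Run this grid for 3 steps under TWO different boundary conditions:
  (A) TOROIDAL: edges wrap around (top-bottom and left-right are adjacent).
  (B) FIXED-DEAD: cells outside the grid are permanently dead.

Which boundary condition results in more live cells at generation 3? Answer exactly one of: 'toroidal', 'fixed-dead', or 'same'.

Answer: toroidal

Derivation:
Under TOROIDAL boundary, generation 3:
...*...*
..***.**
.****..*
**.....*
*...**.*
*...****
Population = 24

Under FIXED-DEAD boundary, generation 3:
......*.
....*.*.
....*.*.
........
........
........
Population = 5

Comparison: toroidal=24, fixed-dead=5 -> toroidal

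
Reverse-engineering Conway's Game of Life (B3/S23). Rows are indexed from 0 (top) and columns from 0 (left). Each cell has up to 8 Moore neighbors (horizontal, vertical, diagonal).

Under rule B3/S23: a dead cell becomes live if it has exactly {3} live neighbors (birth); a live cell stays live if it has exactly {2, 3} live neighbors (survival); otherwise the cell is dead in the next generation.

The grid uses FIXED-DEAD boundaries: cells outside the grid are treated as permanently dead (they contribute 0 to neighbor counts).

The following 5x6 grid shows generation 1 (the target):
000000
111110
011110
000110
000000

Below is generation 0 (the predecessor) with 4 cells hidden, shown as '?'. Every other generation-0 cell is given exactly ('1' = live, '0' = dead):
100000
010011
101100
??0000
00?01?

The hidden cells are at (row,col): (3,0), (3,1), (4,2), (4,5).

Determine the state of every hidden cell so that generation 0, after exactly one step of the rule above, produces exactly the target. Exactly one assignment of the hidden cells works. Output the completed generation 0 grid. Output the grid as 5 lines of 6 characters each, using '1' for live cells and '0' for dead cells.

Answer: 100000
010011
101100
000000
000011

Derivation:
Hidden generation-0 cells (in order): (3,0), (3,1), (4,2), (4,5).
A hidden cell only influences target cells in its own 3x3 neighborhood. Try each of the 2^4 = 16 assignments, step the completed generation 0 forward once under B3/S23, and compare with the target:
  (3,0)=0 (3,1)=0 (4,2)=0 (4,5)=0 -> step gives (3,4)='0' but target has '1' -> reject
  (3,0)=0 (3,1)=0 (4,2)=0 (4,5)=1 -> step reproduces the target at every cell -> ACCEPT
  (3,0)=0 (3,1)=0 (4,2)=1 (4,5)=0 -> step gives (3,1)='1' but target has '0' -> reject
  (3,0)=0 (3,1)=0 (4,2)=1 (4,5)=1 -> step gives (3,1)='1' but target has '0' -> reject
  (3,0)=0 (3,1)=1 (4,2)=0 (4,5)=0 -> step gives (2,0)='1' but target has '0' -> reject
  (3,0)=0 (3,1)=1 (4,2)=0 (4,5)=1 -> step gives (2,0)='1' but target has '0' -> reject
  (3,0)=0 (3,1)=1 (4,2)=1 (4,5)=0 -> step gives (2,0)='1' but target has '0' -> reject
  (3,0)=0 (3,1)=1 (4,2)=1 (4,5)=1 -> step gives (2,0)='1' but target has '0' -> reject
  (3,0)=1 (3,1)=0 (4,2)=0 (4,5)=0 -> step gives (2,0)='1' but target has '0' -> reject
  (3,0)=1 (3,1)=0 (4,2)=0 (4,5)=1 -> step gives (2,0)='1' but target has '0' -> reject
  (3,0)=1 (3,1)=0 (4,2)=1 (4,5)=0 -> step gives (2,0)='1' but target has '0' -> reject
  (3,0)=1 (3,1)=0 (4,2)=1 (4,5)=1 -> step gives (2,0)='1' but target has '0' -> reject
  (3,0)=1 (3,1)=1 (4,2)=0 (4,5)=0 -> step gives (2,0)='1' but target has '0' -> reject
  (3,0)=1 (3,1)=1 (4,2)=0 (4,5)=1 -> step gives (2,0)='1' but target has '0' -> reject
  (3,0)=1 (3,1)=1 (4,2)=1 (4,5)=0 -> step gives (2,0)='1' but target has '0' -> reject
  (3,0)=1 (3,1)=1 (4,2)=1 (4,5)=1 -> step gives (2,0)='1' but target has '0' -> reject
Unique solution: (3,0)=dead, (3,1)=dead, (4,2)=dead, (4,5)=live.
Check: live-neighbor counts of every cell in the completed generation 0:
121122
333321
132232
122332
000111
Applying B3/S23 to generation 0 with these counts gives:
000000
111110
011110
000110
000000
which matches the target exactly.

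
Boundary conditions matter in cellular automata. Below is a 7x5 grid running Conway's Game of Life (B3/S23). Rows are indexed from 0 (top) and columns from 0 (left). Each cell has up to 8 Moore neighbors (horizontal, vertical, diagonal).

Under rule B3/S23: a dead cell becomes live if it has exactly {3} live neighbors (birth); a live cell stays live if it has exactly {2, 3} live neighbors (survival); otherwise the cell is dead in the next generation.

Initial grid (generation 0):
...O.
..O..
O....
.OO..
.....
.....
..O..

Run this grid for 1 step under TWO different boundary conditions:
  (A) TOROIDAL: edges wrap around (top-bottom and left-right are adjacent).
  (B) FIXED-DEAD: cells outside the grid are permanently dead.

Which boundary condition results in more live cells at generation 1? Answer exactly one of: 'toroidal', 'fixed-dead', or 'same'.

Answer: toroidal

Derivation:
Under TOROIDAL boundary, generation 1:
..OO.
.....
..O..
.O...
.....
.....
.....
Population = 4

Under FIXED-DEAD boundary, generation 1:
.....
.....
..O..
.O...
.....
.....
.....
Population = 2

Comparison: toroidal=4, fixed-dead=2 -> toroidal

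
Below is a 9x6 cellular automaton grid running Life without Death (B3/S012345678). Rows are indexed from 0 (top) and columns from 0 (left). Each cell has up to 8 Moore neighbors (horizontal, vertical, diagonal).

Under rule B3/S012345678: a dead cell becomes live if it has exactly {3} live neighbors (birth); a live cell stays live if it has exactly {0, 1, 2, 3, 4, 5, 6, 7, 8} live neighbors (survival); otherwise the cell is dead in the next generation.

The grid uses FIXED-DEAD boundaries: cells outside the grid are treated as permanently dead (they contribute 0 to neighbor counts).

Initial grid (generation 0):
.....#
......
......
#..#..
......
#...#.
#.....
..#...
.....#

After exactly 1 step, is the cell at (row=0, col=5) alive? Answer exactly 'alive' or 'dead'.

Answer: alive

Derivation:
Simulating step by step:
Generation 0 (given above): 8 live cells
Generation 1: 9 live cells
.....#
......
......
#..#..
......
#...#.
##....
..#...
.....#

Cell (0,5) at generation 1: 1 -> alive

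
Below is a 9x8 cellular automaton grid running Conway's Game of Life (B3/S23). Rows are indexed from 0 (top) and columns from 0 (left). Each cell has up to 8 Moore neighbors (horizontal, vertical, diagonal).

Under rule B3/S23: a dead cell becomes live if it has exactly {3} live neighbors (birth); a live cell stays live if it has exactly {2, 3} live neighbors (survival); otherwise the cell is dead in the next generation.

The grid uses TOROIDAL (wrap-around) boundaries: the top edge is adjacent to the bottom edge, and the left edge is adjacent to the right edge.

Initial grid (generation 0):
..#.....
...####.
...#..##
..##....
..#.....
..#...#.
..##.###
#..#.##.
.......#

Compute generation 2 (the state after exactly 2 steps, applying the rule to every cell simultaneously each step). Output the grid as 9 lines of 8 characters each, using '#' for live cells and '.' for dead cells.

Simulating step by step:
Generation 0 (given above): 23 live cells
Generation 1: 30 live cells
...####.
..######
......##
..##....
.##.....
.##..###
.###....
#.##.#..
......##
Generation 2: 18 live cells
(generation 2 grid is the final answer)

Answer: ..#.....
..#.....
.......#
.###....
#.....#.
......#.
.....#.#
#..##.##
..#....#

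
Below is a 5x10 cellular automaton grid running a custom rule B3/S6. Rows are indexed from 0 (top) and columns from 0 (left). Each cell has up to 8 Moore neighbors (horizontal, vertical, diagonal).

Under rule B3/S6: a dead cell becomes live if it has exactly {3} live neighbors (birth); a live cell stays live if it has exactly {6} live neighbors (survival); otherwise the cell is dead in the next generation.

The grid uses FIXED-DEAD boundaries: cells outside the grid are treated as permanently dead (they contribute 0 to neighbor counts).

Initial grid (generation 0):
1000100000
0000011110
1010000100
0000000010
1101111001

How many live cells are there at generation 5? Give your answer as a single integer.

Answer: 0

Derivation:
Simulating step by step:
Generation 0 (given above): 17 live cells
Generation 1: 11 live cells
0000011100
0100000000
0000000000
1011111100
0000000000
Generation 2: 11 live cells
0000000000
0000001000
0111111000
0000000000
0001111000
Generation 3: 3 live cells
0000000000
0011100000
0000000000
0000000000
0000000000
Generation 4: 2 live cells
0001000000
0000000000
0001000000
0000000000
0000000000
Generation 5: 0 live cells
0000000000
0000000000
0000000000
0000000000
0000000000
Population at generation 5: 0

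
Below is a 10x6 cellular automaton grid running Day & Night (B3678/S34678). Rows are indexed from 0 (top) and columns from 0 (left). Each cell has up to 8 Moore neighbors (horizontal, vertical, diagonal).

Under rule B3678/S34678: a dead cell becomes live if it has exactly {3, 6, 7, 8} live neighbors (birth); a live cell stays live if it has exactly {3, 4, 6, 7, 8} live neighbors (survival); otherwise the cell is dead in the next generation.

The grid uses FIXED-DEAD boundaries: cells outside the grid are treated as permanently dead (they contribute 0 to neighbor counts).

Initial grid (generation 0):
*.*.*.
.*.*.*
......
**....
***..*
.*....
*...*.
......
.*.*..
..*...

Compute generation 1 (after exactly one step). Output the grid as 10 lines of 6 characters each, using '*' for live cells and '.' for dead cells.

Answer: .*.*..
..*.*.
***...
***...
*.*...
.**...
......
......
..*...
......

Derivation:
Simulating step by step:
Generation 0 (given above): 18 live cells
Generation 1: 15 live cells
(generation 1 grid is the final answer)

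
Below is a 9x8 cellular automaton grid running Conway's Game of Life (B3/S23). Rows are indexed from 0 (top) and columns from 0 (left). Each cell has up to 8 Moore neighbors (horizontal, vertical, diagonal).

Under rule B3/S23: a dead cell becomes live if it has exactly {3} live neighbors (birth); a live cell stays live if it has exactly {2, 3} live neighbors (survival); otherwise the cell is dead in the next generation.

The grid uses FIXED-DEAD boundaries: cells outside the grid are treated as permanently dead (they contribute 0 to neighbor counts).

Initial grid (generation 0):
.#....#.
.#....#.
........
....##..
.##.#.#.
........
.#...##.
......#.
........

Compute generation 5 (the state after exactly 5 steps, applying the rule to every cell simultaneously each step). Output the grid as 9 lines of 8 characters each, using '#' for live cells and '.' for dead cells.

Answer: ........
........
....#...
...#.#..
.....#..
..#.....
..###...
........
........

Derivation:
Simulating step by step:
Generation 0 (given above): 14 live cells
Generation 1: 13 live cells
........
........
.....#..
...###..
...##...
.##...#.
.....##.
.....##.
........
Generation 2: 10 live cells
........
........
.....#..
...#.#..
........
..###.#.
.......#
.....##.
........
Generation 3: 9 live cells
........
........
....#...
....#...
..#..#..
...#....
...##..#
......#.
........
Generation 4: 9 live cells
........
........
........
...###..
...##...
..##....
...##...
........
........
Generation 5: 8 live cells
(generation 5 grid is the final answer)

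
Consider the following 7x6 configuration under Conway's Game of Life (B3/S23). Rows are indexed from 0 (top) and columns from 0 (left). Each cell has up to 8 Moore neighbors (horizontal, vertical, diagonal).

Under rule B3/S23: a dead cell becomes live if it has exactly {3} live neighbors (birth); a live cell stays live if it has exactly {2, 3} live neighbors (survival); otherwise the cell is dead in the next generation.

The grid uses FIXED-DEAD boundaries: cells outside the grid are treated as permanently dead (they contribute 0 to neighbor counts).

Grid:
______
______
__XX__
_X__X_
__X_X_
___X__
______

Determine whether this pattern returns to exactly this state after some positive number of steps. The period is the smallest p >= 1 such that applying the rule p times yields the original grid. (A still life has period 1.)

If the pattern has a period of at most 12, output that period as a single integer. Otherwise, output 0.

Answer: 1

Derivation:
Simulating and comparing each generation to the original:
Gen 0 (original, given above): 7 live cells
Gen 1: 7 live cells, MATCHES original -> period = 1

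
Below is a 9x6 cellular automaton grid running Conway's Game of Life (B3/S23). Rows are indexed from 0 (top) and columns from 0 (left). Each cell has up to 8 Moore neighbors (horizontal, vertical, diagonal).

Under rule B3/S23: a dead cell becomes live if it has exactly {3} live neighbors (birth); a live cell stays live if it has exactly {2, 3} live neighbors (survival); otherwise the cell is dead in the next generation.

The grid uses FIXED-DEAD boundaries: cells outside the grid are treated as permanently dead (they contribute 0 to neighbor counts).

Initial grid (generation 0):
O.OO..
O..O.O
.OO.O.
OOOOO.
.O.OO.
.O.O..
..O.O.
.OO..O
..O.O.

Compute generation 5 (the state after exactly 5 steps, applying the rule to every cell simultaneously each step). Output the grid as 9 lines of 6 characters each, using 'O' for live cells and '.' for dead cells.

Simulating step by step:
Generation 0 (given above): 26 live cells
Generation 1: 17 live cells
.OOOO.
O.....
.....O
O....O
......
.O....
....O.
.OO.OO
.OOO..
Generation 2: 18 live cells
.OOO..
.OOOO.
......
......
......
......
.OOOOO
.O..OO
.O.OO.
Generation 3: 19 live cells
.O..O.
.O..O.
..OO..
......
......
..OOO.
.OOO.O
OO....
..OOOO
Generation 4: 14 live cells
......
.O..O.
..OO..
......
...O..
.O..O.
O.....
O....O
.OOOO.
Generation 5: 16 live cells
(generation 5 grid is the final answer)

Answer: ......
..OO..
..OO..
..OO..
......
......
OO....
O.OOO.
.OOOO.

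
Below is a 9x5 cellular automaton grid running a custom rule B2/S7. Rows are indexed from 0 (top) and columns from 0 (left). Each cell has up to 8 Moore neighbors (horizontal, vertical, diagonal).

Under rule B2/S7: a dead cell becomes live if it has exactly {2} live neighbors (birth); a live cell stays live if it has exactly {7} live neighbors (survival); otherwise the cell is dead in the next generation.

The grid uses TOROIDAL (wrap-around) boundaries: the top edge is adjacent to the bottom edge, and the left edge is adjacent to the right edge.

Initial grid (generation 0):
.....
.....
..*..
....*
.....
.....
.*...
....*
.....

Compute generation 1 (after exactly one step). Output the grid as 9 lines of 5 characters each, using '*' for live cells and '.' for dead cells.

Simulating step by step:
Generation 0 (given above): 4 live cells
Generation 1: 4 live cells
(generation 1 grid is the final answer)

Answer: .....
.....
...*.
...*.
.....
.....
*....
*....
.....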